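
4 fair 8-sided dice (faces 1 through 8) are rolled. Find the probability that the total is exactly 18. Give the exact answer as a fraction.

There are 8^4 = 4096 equally likely outcomes.
The number of ordered 4-tuples from {1,…,8} summing to 18 is 344.
P(sum = 18) = 344/4096 = 43/512.

43/512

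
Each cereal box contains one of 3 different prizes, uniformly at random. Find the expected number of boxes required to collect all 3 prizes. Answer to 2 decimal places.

5.50

After i distinct types are collected, each trial gives a new one with probability (3−i)/3, so the expected wait for the next new type is 3/(3−i).
E = 3/3 + 3/2 + 3/1 = 11/2 ≈ 5.50.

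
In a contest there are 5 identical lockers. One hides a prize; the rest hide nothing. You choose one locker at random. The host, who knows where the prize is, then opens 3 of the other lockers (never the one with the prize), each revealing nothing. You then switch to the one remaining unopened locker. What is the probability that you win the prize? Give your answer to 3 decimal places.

Your original locker holds the prize with probability 1/5, so the other 4 collectively hold it with probability 4/5.
The host can always find 3 empty lockers to open, so the reveals don't change that 4/5; it is now spread over the 1 remaining unopened locker.
P(win by switching) = (4/5) · (1/1) = 4/5 ≈ 0.800.

0.800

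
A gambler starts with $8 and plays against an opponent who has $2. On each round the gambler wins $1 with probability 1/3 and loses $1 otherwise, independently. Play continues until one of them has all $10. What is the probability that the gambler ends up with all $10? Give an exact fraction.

85/341

Let r = q/p = (2/3)/(1/3) = 2. The recurrence P(i) = p·P(i+1) + q·P(i−1) with P(0)=0, P(10)=1 gives P(i) = (1 − r^i)/(1 − r^10).
P(8) = (1 − (2)^8) / (1 − (2)^10) = 85/341.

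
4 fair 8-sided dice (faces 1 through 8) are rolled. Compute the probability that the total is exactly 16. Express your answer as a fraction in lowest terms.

There are 8^4 = 4096 equally likely outcomes.
The number of ordered 4-tuples from {1,…,8} summing to 16 is 315.
P(sum = 16) = 315/4096.

315/4096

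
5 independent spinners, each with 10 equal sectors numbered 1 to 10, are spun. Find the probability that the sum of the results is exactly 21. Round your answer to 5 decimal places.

There are 10^5 = 100000 equally likely outcomes.
The number of ordered 5-tuples from {1,…,10} summing to 21 is 3795.
P(sum = 21) = 3795/100000 = 759/20000 ≈ 0.03795.

0.03795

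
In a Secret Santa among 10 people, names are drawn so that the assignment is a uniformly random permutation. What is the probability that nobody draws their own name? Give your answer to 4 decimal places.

This is the derangement probability: permutations of 10 with no fixed point.
D(10) = 10! · (1 − 1/1! + 1/2! − ··· + (−1)^10/10!) = 1334961.
P = 1334961/3628800 = 16481/44800 ≈ 0.3679.

0.3679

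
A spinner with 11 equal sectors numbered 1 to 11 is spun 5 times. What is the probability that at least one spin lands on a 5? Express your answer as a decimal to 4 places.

0.3791

P(no spin lands on a 5) = (10/11)^5 ≈ 0.6209.
P(at least one) = 1 − 0.6209 = 0.3791.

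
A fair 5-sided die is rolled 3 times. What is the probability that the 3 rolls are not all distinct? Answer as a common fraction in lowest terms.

13/25

P(all 3 different) = 5/5 · 4/5 · ··· · 3/5 = 12/25.
P(at least two equal) = 1 − 12/25 = 13/25.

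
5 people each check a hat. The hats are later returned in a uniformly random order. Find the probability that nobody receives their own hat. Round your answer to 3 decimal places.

0.367

This is the derangement probability: permutations of 5 with no fixed point.
D(5) = 5! · (1 − 1/1! + 1/2! − ··· + (−1)^5/5!) = 44.
P = 44/120 = 11/30 ≈ 0.367.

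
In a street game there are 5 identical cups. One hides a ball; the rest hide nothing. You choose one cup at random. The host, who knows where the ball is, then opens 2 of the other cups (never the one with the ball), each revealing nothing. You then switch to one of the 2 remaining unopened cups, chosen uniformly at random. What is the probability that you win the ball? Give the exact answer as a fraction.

2/5

Your original cup holds the ball with probability 1/5, so the other 4 collectively hold it with probability 4/5.
The host can always find 2 empty cups to open, so the reveals don't change that 4/5; it is now spread over the 2 remaining unopened cups.
P(win by switching) = (4/5) · (1/2) = 2/5.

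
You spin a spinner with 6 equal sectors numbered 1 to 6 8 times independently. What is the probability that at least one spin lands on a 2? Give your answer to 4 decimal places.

P(no spin lands on a 2) = (5/6)^8 ≈ 0.2326.
P(at least one) = 1 − 0.2326 = 0.7674.

0.7674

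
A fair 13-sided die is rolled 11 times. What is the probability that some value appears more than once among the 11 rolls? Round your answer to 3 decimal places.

P(all 11 different) = 13/13 · 12/13 · ··· · 3/13 ≈ 0.002.
P(at least two equal) = 1 − 0.002 = 0.998.

0.998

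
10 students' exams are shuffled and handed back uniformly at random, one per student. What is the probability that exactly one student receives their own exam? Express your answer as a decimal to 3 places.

Choose which one is fixed: C(10,1) = 10 ways.
The remaining 9 must have no fixed point: D(9) = 133496.
P = 10·133496/3628800 = 16687/45360 ≈ 0.368.

0.368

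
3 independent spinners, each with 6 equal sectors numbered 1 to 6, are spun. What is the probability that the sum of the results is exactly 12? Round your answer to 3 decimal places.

There are 6^3 = 216 equally likely outcomes.
The number of ordered 3-tuples from {1,…,6} summing to 12 is 25.
P(sum = 12) = 25/216 ≈ 0.116.

0.116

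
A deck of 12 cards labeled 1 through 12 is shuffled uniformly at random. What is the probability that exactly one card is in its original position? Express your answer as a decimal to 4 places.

Choose which one is fixed: C(12,1) = 12 ways.
The remaining 11 must have no fixed point: D(11) = 14684570.
P = 12·14684570/479001600 = 1468457/3991680 ≈ 0.3679.

0.3679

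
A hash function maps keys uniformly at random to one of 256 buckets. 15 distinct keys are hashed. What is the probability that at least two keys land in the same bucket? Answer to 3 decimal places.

It's easier to compute the probability that all 15 are distinct.
P(all distinct) = 256/256 · 255/256 · ··· · 242/256 ≈ 0.658.
So the probability of at least one match is 1 − 0.658 = 0.342.

0.342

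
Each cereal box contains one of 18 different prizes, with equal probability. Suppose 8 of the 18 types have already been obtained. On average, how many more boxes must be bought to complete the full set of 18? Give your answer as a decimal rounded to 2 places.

Starting from 8 distinct types, each trial gives a new one with probability (18−i)/18 when i types are held, so the wait for the next new type is 18/(18−i).
E = 18/10 + 18/9 + 18/8 + 18/7 + 18/6 + 18/5 + 18/4 + 18/3 + 18/2 + 18/1 = 7381/140 ≈ 52.72.

52.72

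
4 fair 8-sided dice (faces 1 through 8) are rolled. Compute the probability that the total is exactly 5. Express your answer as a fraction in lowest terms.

There are 8^4 = 4096 equally likely outcomes.
The number of ordered 4-tuples from {1,…,8} summing to 5 is 4.
P(sum = 5) = 4/4096 = 1/1024.

1/1024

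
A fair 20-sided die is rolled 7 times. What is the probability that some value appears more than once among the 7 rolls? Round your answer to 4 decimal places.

P(all 7 different) = 20/20 · 19/20 · ··· · 14/20 ≈ 0.3052.
P(at least two equal) = 1 − 0.3052 = 0.6948.

0.6948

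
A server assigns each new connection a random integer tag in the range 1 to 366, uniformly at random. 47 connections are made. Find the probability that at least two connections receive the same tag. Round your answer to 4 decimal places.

0.9544

It's easier to compute the probability that all 47 are distinct.
P(all distinct) = 366/366 · 365/366 · ··· · 320/366 ≈ 0.0456.
So the probability of at least one match is 1 − 0.0456 = 0.9544.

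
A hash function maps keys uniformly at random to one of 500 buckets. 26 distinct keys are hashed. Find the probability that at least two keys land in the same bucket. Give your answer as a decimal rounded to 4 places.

0.4838

It's easier to compute the probability that all 26 are distinct.
P(all distinct) = 500/500 · 499/500 · ··· · 475/500 ≈ 0.5162.
So the probability of at least one match is 1 − 0.5162 = 0.4838.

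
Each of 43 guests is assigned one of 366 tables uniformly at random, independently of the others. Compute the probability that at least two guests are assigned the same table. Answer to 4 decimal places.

0.9234

It's easier to compute the probability that all 43 are distinct.
P(all distinct) = 366/366 · 365/366 · ··· · 324/366 ≈ 0.0766.
So the probability of at least one match is 1 − 0.0766 = 0.9234.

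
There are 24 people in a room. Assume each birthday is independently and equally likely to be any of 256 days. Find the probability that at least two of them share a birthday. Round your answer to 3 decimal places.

It's easier to compute the probability that all 24 are distinct.
P(all distinct) = 256/256 · 255/256 · ··· · 233/256 ≈ 0.329.
So the probability of at least one match is 1 − 0.329 = 0.671.

0.671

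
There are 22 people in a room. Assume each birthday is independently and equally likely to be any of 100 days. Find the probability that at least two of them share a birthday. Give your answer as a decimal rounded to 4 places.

0.9176

It's easier to compute the probability that all 22 are distinct.
P(all distinct) = 100/100 · 99/100 · ··· · 79/100 ≈ 0.0824.
So the probability of at least one match is 1 − 0.0824 = 0.9176.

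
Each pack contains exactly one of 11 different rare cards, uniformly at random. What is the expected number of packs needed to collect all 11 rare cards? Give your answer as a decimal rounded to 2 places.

After i distinct types are collected, each trial gives a new one with probability (11−i)/11, so the expected wait for the next new type is 11/(11−i).
E = 11/11 + 11/10 + 11/9 + 11/8 + 11/7 + 11/6 + 11/5 + 11/4 + 11/3 + 11/2 + 11/1 = 83711/2520 ≈ 33.22.

33.22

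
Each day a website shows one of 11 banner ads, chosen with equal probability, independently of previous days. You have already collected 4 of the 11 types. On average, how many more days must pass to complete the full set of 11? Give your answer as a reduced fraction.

Starting from 4 distinct types, each trial gives a new one with probability (11−i)/11 when i types are held, so the wait for the next new type is 11/(11−i).
E = 11/7 + 11/6 + 11/5 + 11/4 + 11/3 + 11/2 + 11/1 = 3993/140.

3993/140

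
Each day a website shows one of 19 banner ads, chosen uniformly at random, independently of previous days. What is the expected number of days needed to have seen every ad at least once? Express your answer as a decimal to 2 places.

After i distinct types are collected, each trial gives a new one with probability (19−i)/19, so the expected wait for the next new type is 19/(19−i).
E = 19/19 + 19/18 + 19/17 + 19/16 + 19/15 + 19/14 + 19/13 + 19/12 + 19/11 + 19/10 + 19/9 + 19/8 + 19/7 + 19/6 + 19/5 + 19/4 + 19/3 + 19/2 + 19/1 = 275295799/4084080 ≈ 67.41.

67.41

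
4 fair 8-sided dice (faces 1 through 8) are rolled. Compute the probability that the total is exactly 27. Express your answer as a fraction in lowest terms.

7/512

There are 8^4 = 4096 equally likely outcomes.
The number of ordered 4-tuples from {1,…,8} summing to 27 is 56.
P(sum = 27) = 56/4096 = 7/512.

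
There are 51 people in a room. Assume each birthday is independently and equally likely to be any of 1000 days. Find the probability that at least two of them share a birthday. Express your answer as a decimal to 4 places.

It's easier to compute the probability that all 51 are distinct.
P(all distinct) = 1000/1000 · 999/1000 · ··· · 950/1000 ≈ 0.2733.
So the probability of at least one match is 1 − 0.2733 = 0.7267.

0.7267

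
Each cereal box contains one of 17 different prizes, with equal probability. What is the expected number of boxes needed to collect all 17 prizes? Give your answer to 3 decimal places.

58.472

After i distinct types are collected, each trial gives a new one with probability (17−i)/17, so the expected wait for the next new type is 17/(17−i).
E = 17/17 + 17/16 + 17/15 + 17/14 + 17/13 + 17/12 + 17/11 + 17/10 + 17/9 + 17/8 + 17/7 + 17/6 + 17/5 + 17/4 + 17/3 + 17/2 + 17/1 = 42142223/720720 ≈ 58.472.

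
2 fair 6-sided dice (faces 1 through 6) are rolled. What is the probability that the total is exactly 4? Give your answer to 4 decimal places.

0.0833

There are 6^2 = 36 equally likely outcomes.
The number of ordered 2-tuples from {1,…,6} summing to 4 is 3.
P(sum = 4) = 3/36 = 1/12 ≈ 0.0833.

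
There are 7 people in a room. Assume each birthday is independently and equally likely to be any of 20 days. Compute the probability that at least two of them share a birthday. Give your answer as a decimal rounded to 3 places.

It's easier to compute the probability that all 7 are distinct.
P(all distinct) = 20/20 · 19/20 · ··· · 14/20 ≈ 0.305.
So the probability of at least one match is 1 − 0.305 = 0.695.

0.695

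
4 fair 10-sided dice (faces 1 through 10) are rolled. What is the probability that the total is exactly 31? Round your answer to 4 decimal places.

0.0220

There are 10^4 = 10000 equally likely outcomes.
The number of ordered 4-tuples from {1,…,10} summing to 31 is 220.
P(sum = 31) = 220/10000 = 11/500 ≈ 0.0220.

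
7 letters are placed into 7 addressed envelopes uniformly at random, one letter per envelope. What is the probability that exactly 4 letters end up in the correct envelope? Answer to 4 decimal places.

Choose which 4 of the 7 are fixed: C(7,4) = 35 ways.
The remaining 3 must have no fixed point: D(3) = 2.
P = 35·2/5040 = 1/72 ≈ 0.0139.

0.0139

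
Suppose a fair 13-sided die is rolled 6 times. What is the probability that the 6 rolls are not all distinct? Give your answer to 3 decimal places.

0.744

P(all 6 different) = 13/13 · 12/13 · ··· · 8/13 ≈ 0.256.
P(at least two equal) = 1 − 0.256 = 0.744.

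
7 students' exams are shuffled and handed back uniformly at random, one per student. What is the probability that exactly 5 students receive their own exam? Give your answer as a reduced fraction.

1/240

Choose which 5 of the 7 are fixed: C(7,5) = 21 ways.
The remaining 2 must have no fixed point: D(2) = 1.
P = 21·1/5040 = 1/240.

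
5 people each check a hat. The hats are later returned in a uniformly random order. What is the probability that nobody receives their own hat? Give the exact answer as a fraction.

11/30

This is the derangement probability: permutations of 5 with no fixed point.
D(5) = 5! · (1 − 1/1! + 1/2! − ··· + (−1)^5/5!) = 44.
P = 44/120 = 11/30.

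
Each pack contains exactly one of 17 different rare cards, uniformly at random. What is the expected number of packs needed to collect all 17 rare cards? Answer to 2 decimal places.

After i distinct types are collected, each trial gives a new one with probability (17−i)/17, so the expected wait for the next new type is 17/(17−i).
E = 17/17 + 17/16 + 17/15 + 17/14 + 17/13 + 17/12 + 17/11 + 17/10 + 17/9 + 17/8 + 17/7 + 17/6 + 17/5 + 17/4 + 17/3 + 17/2 + 17/1 = 42142223/720720 ≈ 58.47.

58.47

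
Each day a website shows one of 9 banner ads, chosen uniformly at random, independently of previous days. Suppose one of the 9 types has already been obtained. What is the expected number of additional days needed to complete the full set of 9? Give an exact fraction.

6849/280

Starting from 1 distinct type, each trial gives a new one with probability (9−i)/9 when i types are held, so the wait for the next new type is 9/(9−i).
E = 9/8 + 9/7 + 9/6 + 9/5 + 9/4 + 9/3 + 9/2 + 9/1 = 6849/280.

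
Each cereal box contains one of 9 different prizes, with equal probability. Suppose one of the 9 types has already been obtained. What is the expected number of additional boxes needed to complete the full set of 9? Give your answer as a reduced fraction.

6849/280

Starting from 1 distinct type, each trial gives a new one with probability (9−i)/9 when i types are held, so the wait for the next new type is 9/(9−i).
E = 9/8 + 9/7 + 9/6 + 9/5 + 9/4 + 9/3 + 9/2 + 9/1 = 6849/280.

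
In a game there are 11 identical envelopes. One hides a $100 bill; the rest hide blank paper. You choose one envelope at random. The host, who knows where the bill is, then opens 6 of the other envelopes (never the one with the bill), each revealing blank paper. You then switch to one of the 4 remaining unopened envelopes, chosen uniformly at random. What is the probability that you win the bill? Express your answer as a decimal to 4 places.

0.2273

Your original envelope holds the bill with probability 1/11, so the other 10 collectively hold it with probability 10/11.
The host can always find 6 empty envelopes to open, so the reveals don't change that 10/11; it is now spread over the 4 remaining unopened envelopes.
P(win by switching) = (10/11) · (1/4) = 5/22 ≈ 0.2273.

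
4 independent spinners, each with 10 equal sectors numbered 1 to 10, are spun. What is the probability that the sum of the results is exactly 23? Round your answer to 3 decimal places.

0.066

There are 10^4 = 10000 equally likely outcomes.
The number of ordered 4-tuples from {1,…,10} summing to 23 is 660.
P(sum = 23) = 660/10000 = 33/500 ≈ 0.066.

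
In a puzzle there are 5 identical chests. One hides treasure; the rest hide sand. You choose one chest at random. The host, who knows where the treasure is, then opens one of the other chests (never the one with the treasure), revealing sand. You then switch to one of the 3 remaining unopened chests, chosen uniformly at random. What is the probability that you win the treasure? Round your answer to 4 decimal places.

0.2667

Your original chest holds the treasure with probability 1/5, so the other 4 collectively hold it with probability 4/5.
The host can always find an empty chest to open, so this doesn't change that 4/5; it is now spread over the 3 remaining unopened chests.
P(win by switching) = (4/5) · (1/3) = 4/15 ≈ 0.2667.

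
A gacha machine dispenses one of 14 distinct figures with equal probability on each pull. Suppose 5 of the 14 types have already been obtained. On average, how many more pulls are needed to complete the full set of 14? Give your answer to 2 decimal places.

Starting from 5 distinct types, each trial gives a new one with probability (14−i)/14 when i types are held, so the wait for the next new type is 14/(14−i).
E = 14/9 + 14/8 + 14/7 + 14/6 + 14/5 + 14/4 + 14/3 + 14/2 + 14/1 = 7129/180 ≈ 39.61.

39.61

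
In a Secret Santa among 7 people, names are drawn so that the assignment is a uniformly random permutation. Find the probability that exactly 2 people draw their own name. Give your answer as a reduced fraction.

Choose which 2 of the 7 are fixed: C(7,2) = 21 ways.
The remaining 5 must have no fixed point: D(5) = 44.
P = 21·44/5040 = 11/60.

11/60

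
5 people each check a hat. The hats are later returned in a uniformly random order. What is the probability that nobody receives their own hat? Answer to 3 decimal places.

0.367

This is the derangement probability: permutations of 5 with no fixed point.
D(5) = 5! · (1 − 1/1! + 1/2! − ··· + (−1)^5/5!) = 44.
P = 44/120 = 11/30 ≈ 0.367.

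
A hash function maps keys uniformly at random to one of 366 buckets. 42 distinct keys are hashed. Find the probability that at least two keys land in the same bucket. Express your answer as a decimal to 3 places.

0.913

It's easier to compute the probability that all 42 are distinct.
P(all distinct) = 366/366 · 365/366 · ··· · 325/366 ≈ 0.087.
So the probability of at least one match is 1 − 0.087 = 0.913.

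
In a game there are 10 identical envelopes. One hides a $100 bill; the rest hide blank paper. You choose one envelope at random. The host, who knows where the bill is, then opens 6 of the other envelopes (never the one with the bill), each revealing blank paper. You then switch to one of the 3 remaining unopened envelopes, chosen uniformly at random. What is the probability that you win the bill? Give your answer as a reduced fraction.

Your original envelope holds the bill with probability 1/10, so the other 9 collectively hold it with probability 9/10.
The host can always find 6 empty envelopes to open, so the reveals don't change that 9/10; it is now spread over the 3 remaining unopened envelopes.
P(win by switching) = (9/10) · (1/3) = 3/10.

3/10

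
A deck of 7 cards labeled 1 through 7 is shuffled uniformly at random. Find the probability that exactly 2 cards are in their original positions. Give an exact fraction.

11/60

Choose which 2 of the 7 are fixed: C(7,2) = 21 ways.
The remaining 5 must have no fixed point: D(5) = 44.
P = 21·44/5040 = 11/60.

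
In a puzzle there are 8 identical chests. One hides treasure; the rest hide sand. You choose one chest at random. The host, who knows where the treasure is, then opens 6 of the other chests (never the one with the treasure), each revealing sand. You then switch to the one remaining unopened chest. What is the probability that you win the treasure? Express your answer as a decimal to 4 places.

0.8750

Your original chest holds the treasure with probability 1/8, so the other 7 collectively hold it with probability 7/8.
The host can always find 6 empty chests to open, so the reveals don't change that 7/8; it is now spread over the 1 remaining unopened chest.
P(win by switching) = (7/8) · (1/1) = 7/8 ≈ 0.8750.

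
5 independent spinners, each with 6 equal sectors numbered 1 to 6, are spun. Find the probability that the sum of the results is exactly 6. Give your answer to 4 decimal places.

0.0006

There are 6^5 = 7776 equally likely outcomes.
The number of ordered 5-tuples from {1,…,6} summing to 6 is 5.
P(sum = 6) = 5/7776 ≈ 0.0006.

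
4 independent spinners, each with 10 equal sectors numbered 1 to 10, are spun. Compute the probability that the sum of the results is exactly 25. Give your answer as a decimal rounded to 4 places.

There are 10^4 = 10000 equally likely outcomes.
The number of ordered 4-tuples from {1,…,10} summing to 25 is 592.
P(sum = 25) = 592/10000 = 37/625 ≈ 0.0592.

0.0592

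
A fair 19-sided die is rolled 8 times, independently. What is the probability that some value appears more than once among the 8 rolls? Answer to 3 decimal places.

0.821

P(all 8 different) = 19/19 · 18/19 · ··· · 12/19 ≈ 0.179.
P(at least two equal) = 1 − 0.179 = 0.821.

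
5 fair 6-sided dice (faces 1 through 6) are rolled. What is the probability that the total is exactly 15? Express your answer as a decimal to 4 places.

0.0837

There are 6^5 = 7776 equally likely outcomes.
The number of ordered 5-tuples from {1,…,6} summing to 15 is 651.
P(sum = 15) = 651/7776 = 217/2592 ≈ 0.0837.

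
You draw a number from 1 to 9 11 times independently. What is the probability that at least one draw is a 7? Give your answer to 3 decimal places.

0.726

P(no draw is a 7) = (8/9)^11 ≈ 0.274.
P(at least one) = 1 − 0.274 = 0.726.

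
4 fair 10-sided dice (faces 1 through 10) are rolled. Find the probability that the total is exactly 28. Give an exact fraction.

83/2000

There are 10^4 = 10000 equally likely outcomes.
The number of ordered 4-tuples from {1,…,10} summing to 28 is 415.
P(sum = 28) = 415/10000 = 83/2000.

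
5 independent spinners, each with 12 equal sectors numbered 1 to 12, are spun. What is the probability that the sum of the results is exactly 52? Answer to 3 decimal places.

0.002

There are 12^5 = 248832 equally likely outcomes.
The number of ordered 5-tuples from {1,…,12} summing to 52 is 495.
P(sum = 52) = 495/248832 = 55/27648 ≈ 0.002.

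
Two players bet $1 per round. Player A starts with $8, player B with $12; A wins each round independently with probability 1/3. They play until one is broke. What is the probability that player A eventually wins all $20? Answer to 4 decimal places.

0.0002

Let r = q/p = (2/3)/(1/3) = 2. The recurrence P(i) = p·P(i+1) + q·P(i−1) with P(0)=0, P(20)=1 gives P(i) = (1 − r^i)/(1 − r^20).
P(8) = (1 − (2)^8) / (1 − (2)^20) = 17/69905 ≈ 0.0002.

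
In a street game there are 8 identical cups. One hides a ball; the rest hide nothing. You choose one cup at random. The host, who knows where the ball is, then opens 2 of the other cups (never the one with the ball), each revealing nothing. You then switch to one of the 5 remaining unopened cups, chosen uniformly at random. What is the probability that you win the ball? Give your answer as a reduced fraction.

7/40

Your original cup holds the ball with probability 1/8, so the other 7 collectively hold it with probability 7/8.
The host can always find 2 empty cups to open, so the reveals don't change that 7/8; it is now spread over the 5 remaining unopened cups.
P(win by switching) = (7/8) · (1/5) = 7/40.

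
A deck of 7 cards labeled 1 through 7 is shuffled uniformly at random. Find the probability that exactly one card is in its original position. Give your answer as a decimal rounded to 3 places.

Choose which one is fixed: C(7,1) = 7 ways.
The remaining 6 must have no fixed point: D(6) = 265.
P = 7·265/5040 = 53/144 ≈ 0.368.

0.368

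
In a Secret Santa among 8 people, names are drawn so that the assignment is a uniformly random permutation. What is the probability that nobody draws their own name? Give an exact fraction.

2119/5760

This is the derangement probability: permutations of 8 with no fixed point.
D(8) = 8! · (1 − 1/1! + 1/2! − ··· + (−1)^8/8!) = 14833.
P = 14833/40320 = 2119/5760.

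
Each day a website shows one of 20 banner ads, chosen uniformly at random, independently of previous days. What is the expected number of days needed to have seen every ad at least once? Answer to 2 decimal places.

71.95

After i distinct types are collected, each trial gives a new one with probability (20−i)/20, so the expected wait for the next new type is 20/(20−i).
E = 20/20 + 20/19 + 20/18 + 20/17 + 20/16 + 20/15 + 20/14 + 20/13 + 20/12 + 20/11 + 20/10 + 20/9 + 20/8 + 20/7 + 20/6 + 20/5 + 20/4 + 20/3 + 20/2 + 20/1 = 279175675/3879876 ≈ 71.95.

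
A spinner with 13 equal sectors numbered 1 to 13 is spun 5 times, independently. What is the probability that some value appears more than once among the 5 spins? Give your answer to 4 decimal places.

P(all 5 different) = 13/13 · 12/13 · ··· · 9/13 ≈ 0.4160.
P(at least two equal) = 1 − 0.4160 = 0.5840.

0.5840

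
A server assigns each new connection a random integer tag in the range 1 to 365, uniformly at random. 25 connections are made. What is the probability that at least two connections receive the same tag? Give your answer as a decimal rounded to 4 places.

0.5687

It's easier to compute the probability that all 25 are distinct.
P(all distinct) = 365/365 · 364/365 · ··· · 341/365 ≈ 0.4313.
So the probability of at least one match is 1 − 0.4313 = 0.5687.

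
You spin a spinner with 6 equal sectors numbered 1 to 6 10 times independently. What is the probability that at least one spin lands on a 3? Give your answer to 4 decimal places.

0.8385

P(no spin lands on a 3) = (5/6)^10 ≈ 0.1615.
P(at least one) = 1 − 0.1615 = 0.8385.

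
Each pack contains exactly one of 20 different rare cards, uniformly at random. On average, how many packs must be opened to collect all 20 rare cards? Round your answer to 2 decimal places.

71.95

After i distinct types are collected, each trial gives a new one with probability (20−i)/20, so the expected wait for the next new type is 20/(20−i).
E = 20/20 + 20/19 + 20/18 + 20/17 + 20/16 + 20/15 + 20/14 + 20/13 + 20/12 + 20/11 + 20/10 + 20/9 + 20/8 + 20/7 + 20/6 + 20/5 + 20/4 + 20/3 + 20/2 + 20/1 = 279175675/3879876 ≈ 71.95.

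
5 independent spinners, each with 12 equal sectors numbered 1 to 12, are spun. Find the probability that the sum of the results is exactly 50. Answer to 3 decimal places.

There are 12^5 = 248832 equally likely outcomes.
The number of ordered 5-tuples from {1,…,12} summing to 50 is 1001.
P(sum = 50) = 1001/248832 ≈ 0.004.

0.004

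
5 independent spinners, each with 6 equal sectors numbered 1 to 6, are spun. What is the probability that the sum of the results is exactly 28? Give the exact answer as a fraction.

5/2592

There are 6^5 = 7776 equally likely outcomes.
The number of ordered 5-tuples from {1,…,6} summing to 28 is 15.
P(sum = 28) = 15/7776 = 5/2592.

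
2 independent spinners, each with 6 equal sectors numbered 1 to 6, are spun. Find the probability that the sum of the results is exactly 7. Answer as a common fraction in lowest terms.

There are 6^2 = 36 equally likely outcomes.
The number of ordered 2-tuples from {1,…,6} summing to 7 is 6.
P(sum = 7) = 6/36 = 1/6.

1/6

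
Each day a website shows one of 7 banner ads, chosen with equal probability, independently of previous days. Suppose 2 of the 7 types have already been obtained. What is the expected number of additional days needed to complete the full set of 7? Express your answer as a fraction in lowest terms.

959/60

Starting from 2 distinct types, each trial gives a new one with probability (7−i)/7 when i types are held, so the wait for the next new type is 7/(7−i).
E = 7/5 + 7/4 + 7/3 + 7/2 + 7/1 = 959/60.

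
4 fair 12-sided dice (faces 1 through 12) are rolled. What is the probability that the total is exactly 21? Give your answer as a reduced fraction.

229/5184

There are 12^4 = 20736 equally likely outcomes.
The number of ordered 4-tuples from {1,…,12} summing to 21 is 916.
P(sum = 21) = 916/20736 = 229/5184.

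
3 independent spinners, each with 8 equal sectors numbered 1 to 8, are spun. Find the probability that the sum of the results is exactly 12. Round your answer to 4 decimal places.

There are 8^3 = 512 equally likely outcomes.
The number of ordered 3-tuples from {1,…,8} summing to 12 is 46.
P(sum = 12) = 46/512 = 23/256 ≈ 0.0898.

0.0898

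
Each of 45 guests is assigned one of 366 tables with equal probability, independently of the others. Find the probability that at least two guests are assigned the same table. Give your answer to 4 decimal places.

It's easier to compute the probability that all 45 are distinct.
P(all distinct) = 366/366 · 365/366 · ··· · 322/366 ≈ 0.0595.
So the probability of at least one match is 1 − 0.0595 = 0.9405.

0.9405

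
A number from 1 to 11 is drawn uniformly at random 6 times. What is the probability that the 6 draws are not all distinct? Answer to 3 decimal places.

P(all 6 different) = 11/11 · 10/11 · ··· · 6/11 ≈ 0.188.
P(at least two equal) = 1 − 0.188 = 0.812.

0.812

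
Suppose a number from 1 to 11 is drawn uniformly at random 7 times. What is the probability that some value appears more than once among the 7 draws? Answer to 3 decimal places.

0.915

P(all 7 different) = 11/11 · 10/11 · ··· · 5/11 ≈ 0.085.
P(at least two equal) = 1 − 0.085 = 0.915.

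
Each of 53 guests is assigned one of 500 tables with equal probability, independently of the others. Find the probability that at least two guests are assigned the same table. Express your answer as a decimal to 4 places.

0.9426

It's easier to compute the probability that all 53 are distinct.
P(all distinct) = 500/500 · 499/500 · ··· · 448/500 ≈ 0.0574.
So the probability of at least one match is 1 − 0.0574 = 0.9426.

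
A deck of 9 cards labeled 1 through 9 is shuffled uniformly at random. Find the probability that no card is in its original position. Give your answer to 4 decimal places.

This is the derangement probability: permutations of 9 with no fixed point.
D(9) = 9! · (1 − 1/1! + 1/2! − ··· + (−1)^9/9!) = 133496.
P = 133496/362880 = 16687/45360 ≈ 0.3679.

0.3679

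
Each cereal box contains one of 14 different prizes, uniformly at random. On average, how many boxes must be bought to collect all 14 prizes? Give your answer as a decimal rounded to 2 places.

After i distinct types are collected, each trial gives a new one with probability (14−i)/14, so the expected wait for the next new type is 14/(14−i).
E = 14/14 + 14/13 + 14/12 + 14/11 + 14/10 + 14/9 + 14/8 + 14/7 + 14/6 + 14/5 + 14/4 + 14/3 + 14/2 + 14/1 = 1171733/25740 ≈ 45.52.

45.52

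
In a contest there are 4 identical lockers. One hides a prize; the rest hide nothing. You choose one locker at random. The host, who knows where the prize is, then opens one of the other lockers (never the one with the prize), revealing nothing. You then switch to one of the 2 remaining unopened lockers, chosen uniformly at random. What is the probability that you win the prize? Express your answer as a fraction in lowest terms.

Your original locker holds the prize with probability 1/4, so the other 3 collectively hold it with probability 3/4.
The host can always find an empty locker to open, so this doesn't change that 3/4; it is now spread over the 2 remaining unopened lockers.
P(win by switching) = (3/4) · (1/2) = 3/8.

3/8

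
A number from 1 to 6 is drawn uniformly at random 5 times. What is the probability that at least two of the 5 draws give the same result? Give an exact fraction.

P(all 5 different) = 6/6 · 5/6 · ··· · 2/6 = 5/54.
P(at least two equal) = 1 − 5/54 = 49/54.

49/54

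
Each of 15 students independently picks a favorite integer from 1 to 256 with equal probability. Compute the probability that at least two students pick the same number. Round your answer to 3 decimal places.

0.342

It's easier to compute the probability that all 15 are distinct.
P(all distinct) = 256/256 · 255/256 · ··· · 242/256 ≈ 0.658.
So the probability of at least one match is 1 − 0.658 = 0.342.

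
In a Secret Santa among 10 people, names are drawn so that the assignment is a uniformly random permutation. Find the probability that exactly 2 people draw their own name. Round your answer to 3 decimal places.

0.184

Choose which 2 of the 10 are fixed: C(10,2) = 45 ways.
The remaining 8 must have no fixed point: D(8) = 14833.
P = 45·14833/3628800 = 2119/11520 ≈ 0.184.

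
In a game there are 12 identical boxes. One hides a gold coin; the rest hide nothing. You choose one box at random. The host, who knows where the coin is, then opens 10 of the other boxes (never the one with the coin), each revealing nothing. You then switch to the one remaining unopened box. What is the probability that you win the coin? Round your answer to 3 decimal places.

Your original box holds the coin with probability 1/12, so the other 11 collectively hold it with probability 11/12.
The host can always find 10 empty boxes to open, so the reveals don't change that 11/12; it is now spread over the 1 remaining unopened box.
P(win by switching) = (11/12) · (1/1) = 11/12 ≈ 0.917.

0.917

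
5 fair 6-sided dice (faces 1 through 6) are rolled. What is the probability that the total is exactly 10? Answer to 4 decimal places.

There are 6^5 = 7776 equally likely outcomes.
The number of ordered 5-tuples from {1,…,6} summing to 10 is 126.
P(sum = 10) = 126/7776 = 7/432 ≈ 0.0162.

0.0162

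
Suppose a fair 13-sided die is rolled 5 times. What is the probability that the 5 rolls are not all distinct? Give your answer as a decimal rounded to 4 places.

0.5840

P(all 5 different) = 13/13 · 12/13 · ··· · 9/13 ≈ 0.4160.
P(at least two equal) = 1 − 0.4160 = 0.5840.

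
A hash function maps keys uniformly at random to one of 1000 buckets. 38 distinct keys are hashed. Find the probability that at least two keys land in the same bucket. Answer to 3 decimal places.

It's easier to compute the probability that all 38 are distinct.
P(all distinct) = 1000/1000 · 999/1000 · ··· · 963/1000 ≈ 0.491.
So the probability of at least one match is 1 − 0.491 = 0.509.

0.509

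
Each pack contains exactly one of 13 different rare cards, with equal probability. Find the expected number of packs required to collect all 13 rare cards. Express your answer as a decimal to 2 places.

After i distinct types are collected, each trial gives a new one with probability (13−i)/13, so the expected wait for the next new type is 13/(13−i).
E = 13/13 + 13/12 + 13/11 + 13/10 + 13/9 + 13/8 + 13/7 + 13/6 + 13/5 + 13/4 + 13/3 + 13/2 + 13/1 = 1145993/27720 ≈ 41.34.

41.34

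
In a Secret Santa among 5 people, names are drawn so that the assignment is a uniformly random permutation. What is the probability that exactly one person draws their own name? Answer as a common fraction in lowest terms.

Choose which one is fixed: C(5,1) = 5 ways.
The remaining 4 must have no fixed point: D(4) = 9.
P = 5·9/120 = 3/8.

3/8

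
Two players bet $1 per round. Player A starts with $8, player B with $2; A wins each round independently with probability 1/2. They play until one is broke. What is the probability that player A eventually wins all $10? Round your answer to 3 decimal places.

With a fair step, P(i) = ½P(i−1) + ½P(i+1) with P(0)=0, P(10)=1 has the linear solution P(i) = i/10.
P(8) = 8/10 = 4/5 ≈ 0.800.

0.800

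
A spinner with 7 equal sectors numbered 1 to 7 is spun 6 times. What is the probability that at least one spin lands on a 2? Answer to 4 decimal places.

0.6034

P(no spin lands on a 2) = (6/7)^6 ≈ 0.3966.
P(at least one) = 1 − 0.3966 = 0.6034.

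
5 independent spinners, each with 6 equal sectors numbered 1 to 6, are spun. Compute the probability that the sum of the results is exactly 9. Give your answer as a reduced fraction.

35/3888

There are 6^5 = 7776 equally likely outcomes.
The number of ordered 5-tuples from {1,…,6} summing to 9 is 70.
P(sum = 9) = 70/7776 = 35/3888.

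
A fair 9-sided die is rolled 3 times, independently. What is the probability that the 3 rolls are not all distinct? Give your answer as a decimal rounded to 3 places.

0.309

P(all 3 different) = 9/9 · 8/9 · ··· · 7/9 ≈ 0.691.
P(at least two equal) = 1 − 0.691 = 0.309.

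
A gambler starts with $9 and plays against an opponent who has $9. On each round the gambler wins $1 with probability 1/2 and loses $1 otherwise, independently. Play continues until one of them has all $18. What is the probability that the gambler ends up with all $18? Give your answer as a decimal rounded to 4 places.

0.5000

With a fair step, P(i) = ½P(i−1) + ½P(i+1) with P(0)=0, P(18)=1 has the linear solution P(i) = i/18.
P(9) = 9/18 = 1/2 ≈ 0.5000.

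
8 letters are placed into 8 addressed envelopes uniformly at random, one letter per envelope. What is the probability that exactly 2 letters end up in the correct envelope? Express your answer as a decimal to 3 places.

Choose which 2 of the 8 are fixed: C(8,2) = 28 ways.
The remaining 6 must have no fixed point: D(6) = 265.
P = 28·265/40320 = 53/288 ≈ 0.184.

0.184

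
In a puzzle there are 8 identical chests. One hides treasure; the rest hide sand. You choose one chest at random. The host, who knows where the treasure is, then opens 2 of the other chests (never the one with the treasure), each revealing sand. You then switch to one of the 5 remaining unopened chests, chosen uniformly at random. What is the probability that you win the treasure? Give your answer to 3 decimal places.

Your original chest holds the treasure with probability 1/8, so the other 7 collectively hold it with probability 7/8.
The host can always find 2 empty chests to open, so the reveals don't change that 7/8; it is now spread over the 5 remaining unopened chests.
P(win by switching) = (7/8) · (1/5) = 7/40 ≈ 0.175.

0.175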